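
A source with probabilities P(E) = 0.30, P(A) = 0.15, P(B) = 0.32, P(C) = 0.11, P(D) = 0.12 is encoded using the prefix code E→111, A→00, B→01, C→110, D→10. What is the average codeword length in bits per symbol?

L̄ = Σ pᵢ·ℓᵢ = 0.30·3 + 0.15·2 + 0.32·2 + 0.11·3 + 0.12·2 = 2.41 bits/symbol.

2.41 bits/symbol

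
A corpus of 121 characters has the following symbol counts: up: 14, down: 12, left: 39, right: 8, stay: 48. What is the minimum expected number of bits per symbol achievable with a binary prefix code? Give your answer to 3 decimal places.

Probabilities are the counts divided by 121.
Repeatedly combine the two least-probable nodes; the expected code length is the sum of the merged weights.
merge 8/121 + 12/121 → 20/121
merge 14/121 + 20/121 → 34/121
merge 34/121 + 39/121 → 73/121
merge 48/121 + 73/121 → 1
L = 20/121 + 34/121 + 73/121 + 1 = 248/121 ≈ 2.050 bits/symbol.

2.050 bits/symbol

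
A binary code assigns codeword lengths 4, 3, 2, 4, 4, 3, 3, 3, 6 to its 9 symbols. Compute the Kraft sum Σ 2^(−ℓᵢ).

With common denominator 2^6 = 64: Σ 2^(−ℓᵢ) = 4/64 + 8/64 + 16/64 + 4/64 + 4/64 + 8/64 + 8/64 + 8/64 + 1/64 = 61/64 = 0.953125.

0.953125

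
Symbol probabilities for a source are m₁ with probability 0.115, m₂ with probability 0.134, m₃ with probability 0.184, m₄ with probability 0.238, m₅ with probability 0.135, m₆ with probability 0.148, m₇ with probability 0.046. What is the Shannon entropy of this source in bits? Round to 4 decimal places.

2.6919 bits

H = −Σ pᵢ log₂ pᵢ.
−0.115·log₂(0.115) = 0.3588
−0.134·log₂(0.134) = 0.3886
−0.184·log₂(0.184) = 0.4494
−0.238·log₂(0.238) = 0.4929
−0.135·log₂(0.135) = 0.3900
−0.148·log₂(0.148) = 0.4079
−0.046·log₂(0.046) = 0.2043
Sum ≈ 2.6919 → 2.6919 bits.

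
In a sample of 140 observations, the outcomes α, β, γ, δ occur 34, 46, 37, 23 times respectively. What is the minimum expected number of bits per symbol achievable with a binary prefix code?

Probabilities are the counts divided by 140.
Repeatedly combine the two least-probable nodes; the expected code length is the sum of the merged weights.
merge 23/140 + 17/70 → 57/140
merge 37/140 + 23/70 → 83/140
merge 57/140 + 83/140 → 1
L = 57/140 + 83/140 + 1 = 2 bits/symbol.

2 bits/symbol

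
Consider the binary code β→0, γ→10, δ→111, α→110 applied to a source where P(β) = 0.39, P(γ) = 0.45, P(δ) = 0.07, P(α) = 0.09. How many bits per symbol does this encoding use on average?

1.77 bits/symbol

L̄ = Σ pᵢ·ℓᵢ = 0.39·1 + 0.45·2 + 0.07·3 + 0.09·3 = 1.77 bits/symbol.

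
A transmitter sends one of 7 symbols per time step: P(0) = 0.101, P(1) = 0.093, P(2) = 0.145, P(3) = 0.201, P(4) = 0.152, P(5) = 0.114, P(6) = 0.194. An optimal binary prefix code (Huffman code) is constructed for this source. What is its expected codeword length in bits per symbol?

Repeatedly combine the two least-probable nodes; the expected code length is the sum of the merged weights.
merge 93/1000 + 101/1000 → 97/500
merge 57/500 + 29/200 → 259/1000
merge 19/125 + 97/500 → 173/500
merge 97/500 + 201/1000 → 79/200
merge 259/1000 + 173/500 → 121/200
merge 79/200 + 121/200 → 1
L = 97/500 + 259/1000 + 173/500 + 79/200 + 121/200 + 1 = 2799/1000 = 2.799 bits/symbol.

2.799 bits/symbol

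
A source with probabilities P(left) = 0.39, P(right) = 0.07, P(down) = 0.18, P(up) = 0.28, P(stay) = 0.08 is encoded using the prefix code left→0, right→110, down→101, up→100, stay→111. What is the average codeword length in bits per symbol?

2.22 bits/symbol

L̄ = Σ pᵢ·ℓᵢ = 0.39·1 + 0.07·3 + 0.18·3 + 0.28·3 + 0.08·3 = 2.22 bits/symbol.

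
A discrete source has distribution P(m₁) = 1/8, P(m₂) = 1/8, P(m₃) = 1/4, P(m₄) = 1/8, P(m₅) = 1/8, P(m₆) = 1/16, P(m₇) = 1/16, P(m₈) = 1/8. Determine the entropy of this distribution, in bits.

2.875 bits

Each probability is a power of 1/2, so log₂(1/p) is an integer.
H = Σ p·log₂(1/p) = 1/8·3 + 1/8·3 + 1/4·2 + 1/8·3 + 1/8·3 + 1/16·4 + 1/16·4 + 1/8·3 = 2.875 bits.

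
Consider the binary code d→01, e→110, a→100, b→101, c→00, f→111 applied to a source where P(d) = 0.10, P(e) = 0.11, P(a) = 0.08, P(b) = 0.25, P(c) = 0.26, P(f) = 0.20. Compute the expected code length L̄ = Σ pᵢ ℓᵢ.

L̄ = Σ pᵢ·ℓᵢ = 0.10·2 + 0.11·3 + 0.08·3 + 0.25·3 + 0.26·2 + 0.20·3 = 2.64 bits/symbol.

2.64 bits/symbol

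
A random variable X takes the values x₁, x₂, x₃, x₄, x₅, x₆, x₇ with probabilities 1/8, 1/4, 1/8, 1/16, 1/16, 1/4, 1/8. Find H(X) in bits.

Each probability is a power of 1/2, so log₂(1/p) is an integer.
H = Σ p·log₂(1/p) = 1/8·3 + 1/4·2 + 1/8·3 + 1/16·4 + 1/16·4 + 1/4·2 + 1/8·3 = 2.625 bits.

2.625 bits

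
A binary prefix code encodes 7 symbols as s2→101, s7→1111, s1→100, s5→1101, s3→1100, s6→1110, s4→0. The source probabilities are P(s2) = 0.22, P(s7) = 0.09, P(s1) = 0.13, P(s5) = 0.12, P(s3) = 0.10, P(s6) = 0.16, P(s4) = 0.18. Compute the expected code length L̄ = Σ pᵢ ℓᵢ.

L̄ = Σ pᵢ·ℓᵢ = 0.22·3 + 0.09·4 + 0.13·3 + 0.12·4 + 0.10·4 + 0.16·4 + 0.18·1 = 3.11 bits/symbol.

3.11 bits/symbol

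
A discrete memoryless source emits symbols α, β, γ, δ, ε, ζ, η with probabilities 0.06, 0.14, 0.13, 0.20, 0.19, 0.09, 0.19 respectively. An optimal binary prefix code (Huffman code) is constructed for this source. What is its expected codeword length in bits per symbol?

Repeatedly combine the two least-probable nodes; the expected code length is the sum of the merged weights.
merge 3/50 + 9/100 → 3/20
merge 13/100 + 7/50 → 27/100
merge 3/20 + 19/100 → 17/50
merge 19/100 + 1/5 → 39/100
merge 27/100 + 17/50 → 61/100
merge 39/100 + 61/100 → 1
L = 3/20 + 27/100 + 17/50 + 39/100 + 61/100 + 1 = 69/25 = 2.76 bits/symbol.

2.76 bits/symbol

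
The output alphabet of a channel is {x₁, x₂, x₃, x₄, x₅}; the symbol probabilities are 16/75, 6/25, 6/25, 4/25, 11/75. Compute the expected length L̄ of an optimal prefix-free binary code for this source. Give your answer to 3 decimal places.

2.307 bits/symbol

Repeatedly combine the two least-probable nodes; the expected code length is the sum of the merged weights.
merge 11/75 + 4/25 → 23/75
merge 16/75 + 6/25 → 34/75
merge 6/25 + 23/75 → 41/75
merge 34/75 + 41/75 → 1
L = 23/75 + 34/75 + 41/75 + 1 = 173/75 ≈ 2.307 bits/symbol.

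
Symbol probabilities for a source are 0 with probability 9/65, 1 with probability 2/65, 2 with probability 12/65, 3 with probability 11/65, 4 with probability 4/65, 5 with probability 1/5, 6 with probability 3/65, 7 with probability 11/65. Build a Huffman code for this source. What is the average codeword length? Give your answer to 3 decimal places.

Repeatedly combine the two least-probable nodes; the expected code length is the sum of the merged weights.
merge 2/65 + 3/65 → 1/13
merge 4/65 + 1/13 → 9/65
merge 9/65 + 9/65 → 18/65
merge 11/65 + 11/65 → 22/65
merge 12/65 + 1/5 → 5/13
merge 18/65 + 22/65 → 8/13
merge 5/13 + 8/13 → 1
L = 1/13 + 9/65 + 18/65 + 22/65 + 5/13 + 8/13 + 1 = 184/65 ≈ 2.831 bits/symbol.

2.831 bits/symbol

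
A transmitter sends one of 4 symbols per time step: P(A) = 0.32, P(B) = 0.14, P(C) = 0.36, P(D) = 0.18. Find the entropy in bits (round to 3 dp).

H = −Σ pᵢ log₂ pᵢ.
−0.32·log₂(0.32) = 0.5260
−0.14·log₂(0.14) = 0.3971
−0.36·log₂(0.36) = 0.5306
−0.18·log₂(0.18) = 0.4453
Sum ≈ 1.8991 → 1.899 bits.

1.899 bits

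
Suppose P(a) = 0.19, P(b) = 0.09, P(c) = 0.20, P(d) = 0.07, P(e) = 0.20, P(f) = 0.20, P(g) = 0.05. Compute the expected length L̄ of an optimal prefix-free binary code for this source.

2.72 bits/symbol

Repeatedly combine the two least-probable nodes; the expected code length is the sum of the merged weights.
merge 1/20 + 7/100 → 3/25
merge 9/100 + 3/25 → 21/100
merge 19/100 + 1/5 → 39/100
merge 1/5 + 1/5 → 2/5
merge 21/100 + 39/100 → 3/5
merge 2/5 + 3/5 → 1
L = 3/25 + 21/100 + 39/100 + 2/5 + 3/5 + 1 = 68/25 = 2.72 bits/symbol.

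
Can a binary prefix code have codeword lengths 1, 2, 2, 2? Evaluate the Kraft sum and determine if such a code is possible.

With common denominator 2^2 = 4: Σ 2^(−ℓᵢ) = 2/4 + 1/4 + 1/4 + 1/4 = 5/4 = 1.25.
Kraft's inequality requires Σ ≤ 1; here Σ = 1.25 > 1, so no such prefix code exists.

1.25; no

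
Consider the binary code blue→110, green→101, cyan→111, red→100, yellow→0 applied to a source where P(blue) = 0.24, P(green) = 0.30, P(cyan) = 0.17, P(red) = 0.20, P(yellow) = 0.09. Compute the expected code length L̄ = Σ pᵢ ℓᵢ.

2.82 bits/symbol

L̄ = Σ pᵢ·ℓᵢ = 0.24·3 + 0.30·3 + 0.17·3 + 0.20·3 + 0.09·1 = 2.82 bits/symbol.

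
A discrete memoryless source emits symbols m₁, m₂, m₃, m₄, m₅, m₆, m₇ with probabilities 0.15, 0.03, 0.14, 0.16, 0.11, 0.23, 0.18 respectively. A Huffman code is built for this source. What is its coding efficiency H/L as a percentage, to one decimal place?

Entropy H = −Σ p log₂ p ≈ 2.6657 bits.
Huffman merges: 3/100+11/100→7/50; 7/50+7/50→7/25; 3/20+4/25→31/100; 9/50+23/100→41/100; 7/25+31/100→59/100; 41/100+59/100→1. L = 273/100 ≈ 2.7300.
Efficiency = H/L = 2.6657/2.7300 = 97.6%.

97.6%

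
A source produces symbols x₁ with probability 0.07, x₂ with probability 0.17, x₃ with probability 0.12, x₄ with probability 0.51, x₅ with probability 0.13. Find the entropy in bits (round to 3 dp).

1.948 bits

H = −Σ pᵢ log₂ pᵢ.
−0.07·log₂(0.07) = 0.2686
−0.17·log₂(0.17) = 0.4346
−0.12·log₂(0.12) = 0.3671
−0.51·log₂(0.51) = 0.4954
−0.13·log₂(0.13) = 0.3826
Sum ≈ 1.9483 → 1.948 bits.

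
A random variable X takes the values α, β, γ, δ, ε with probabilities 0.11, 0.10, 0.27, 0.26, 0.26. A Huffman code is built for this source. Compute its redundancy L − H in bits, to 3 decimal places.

0.007 bits

Entropy H = −Σ p log₂ p ≈ 2.2031 bits.
Huffman merges: 1/10+11/100→21/100; 21/100+13/50→47/100; 13/50+27/100→53/100; 47/100+53/100→1. L = 221/100 ≈ 2.2100.
L − H = 2.2100 − 2.2031 = 0.007 bits.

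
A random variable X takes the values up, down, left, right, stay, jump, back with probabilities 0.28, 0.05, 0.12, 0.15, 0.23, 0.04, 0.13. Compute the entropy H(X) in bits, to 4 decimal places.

2.5640 bits

H = −Σ pᵢ log₂ pᵢ.
−0.28·log₂(0.28) = 0.5142
−0.05·log₂(0.05) = 0.2161
−0.12·log₂(0.12) = 0.3671
−0.15·log₂(0.15) = 0.4105
−0.23·log₂(0.23) = 0.4877
−0.04·log₂(0.04) = 0.1858
−0.13·log₂(0.13) = 0.3826
Sum ≈ 2.5640 → 2.5640 bits.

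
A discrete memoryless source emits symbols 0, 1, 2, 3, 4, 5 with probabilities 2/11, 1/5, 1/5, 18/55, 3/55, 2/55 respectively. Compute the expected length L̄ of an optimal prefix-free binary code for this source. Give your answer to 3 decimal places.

2.364 bits/symbol

Repeatedly combine the two least-probable nodes; the expected code length is the sum of the merged weights.
merge 2/55 + 3/55 → 1/11
merge 1/11 + 2/11 → 3/11
merge 1/5 + 1/5 → 2/5
merge 3/11 + 18/55 → 3/5
merge 2/5 + 3/5 → 1
L = 1/11 + 3/11 + 2/5 + 3/5 + 1 = 26/11 ≈ 2.364 bits/symbol.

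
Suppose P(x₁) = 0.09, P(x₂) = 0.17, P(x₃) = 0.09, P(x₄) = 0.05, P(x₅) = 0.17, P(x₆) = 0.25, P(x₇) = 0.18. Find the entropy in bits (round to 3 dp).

2.656 bits

H = −Σ pᵢ log₂ pᵢ.
−0.09·log₂(0.09) = 0.3127
−0.17·log₂(0.17) = 0.4346
−0.09·log₂(0.09) = 0.3127
−0.05·log₂(0.05) = 0.2161
−0.17·log₂(0.17) = 0.4346
−0.25·log₂(0.25) = 0.5000
−0.18·log₂(0.18) = 0.4453
Sum ≈ 2.6559 → 2.656 bits.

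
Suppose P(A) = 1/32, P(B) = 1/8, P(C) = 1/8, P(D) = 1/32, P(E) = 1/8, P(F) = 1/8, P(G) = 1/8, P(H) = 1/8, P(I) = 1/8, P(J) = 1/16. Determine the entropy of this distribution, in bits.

3.1875 bits

Each probability is a power of 1/2, so log₂(1/p) is an integer.
H = Σ p·log₂(1/p) = 1/32·5 + 1/8·3 + 1/8·3 + 1/32·5 + 1/8·3 + 1/8·3 + 1/8·3 + 1/8·3 + 1/8·3 + 1/16·4 = 3.1875 bits.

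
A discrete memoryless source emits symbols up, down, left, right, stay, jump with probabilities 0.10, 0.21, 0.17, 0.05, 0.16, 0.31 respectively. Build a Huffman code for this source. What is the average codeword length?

Repeatedly combine the two least-probable nodes; the expected code length is the sum of the merged weights.
merge 1/20 + 1/10 → 3/20
merge 3/20 + 4/25 → 31/100
merge 17/100 + 21/100 → 19/50
merge 31/100 + 31/100 → 31/50
merge 19/50 + 31/50 → 1
L = 3/20 + 31/100 + 19/50 + 31/50 + 1 = 123/50 = 2.46 bits/symbol.

2.46 bits/symbol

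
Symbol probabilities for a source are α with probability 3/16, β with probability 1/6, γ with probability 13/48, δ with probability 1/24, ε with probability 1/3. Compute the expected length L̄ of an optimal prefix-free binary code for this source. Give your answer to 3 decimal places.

Repeatedly combine the two least-probable nodes; the expected code length is the sum of the merged weights.
merge 1/24 + 1/6 → 5/24
merge 3/16 + 5/24 → 19/48
merge 13/48 + 1/3 → 29/48
merge 19/48 + 29/48 → 1
L = 5/24 + 19/48 + 29/48 + 1 = 53/24 ≈ 2.208 bits/symbol.

2.208 bits/symbol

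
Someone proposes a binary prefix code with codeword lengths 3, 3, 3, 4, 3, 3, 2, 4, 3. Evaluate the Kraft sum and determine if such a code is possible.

With common denominator 2^4 = 16: Σ 2^(−ℓᵢ) = 2/16 + 2/16 + 2/16 + 1/16 + 2/16 + 2/16 + 4/16 + 1/16 + 2/16 = 18/16 = 1.125.
Kraft's inequality requires Σ ≤ 1; here Σ = 1.125 > 1, so no such prefix code exists.

1.125; no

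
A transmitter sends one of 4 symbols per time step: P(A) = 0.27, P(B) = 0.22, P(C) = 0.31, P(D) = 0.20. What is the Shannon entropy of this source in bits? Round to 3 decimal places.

1.979 bits

H = −Σ pᵢ log₂ pᵢ.
−0.27·log₂(0.27) = 0.5100
−0.22·log₂(0.22) = 0.4806
−0.31·log₂(0.31) = 0.5238
−0.20·log₂(0.20) = 0.4644
Sum ≈ 1.9788 → 1.979 bits.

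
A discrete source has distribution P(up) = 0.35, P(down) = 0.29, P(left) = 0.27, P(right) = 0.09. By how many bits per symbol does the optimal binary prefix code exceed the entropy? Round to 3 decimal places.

0.129 bits

Entropy H = −Σ p log₂ p ≈ 1.8707 bits.
Huffman merges: 9/100+27/100→9/25; 29/100+7/20→16/25; 9/25+16/25→1. L = 2 ≈ 2.0000.
L − H = 2.0000 − 1.8707 = 0.129 bits.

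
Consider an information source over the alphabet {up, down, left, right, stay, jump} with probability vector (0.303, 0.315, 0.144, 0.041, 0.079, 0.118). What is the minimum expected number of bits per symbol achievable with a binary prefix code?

2.358 bits/symbol

Repeatedly combine the two least-probable nodes; the expected code length is the sum of the merged weights.
merge 41/1000 + 79/1000 → 3/25
merge 59/500 + 3/25 → 119/500
merge 18/125 + 119/500 → 191/500
merge 303/1000 + 63/200 → 309/500
merge 191/500 + 309/500 → 1
L = 3/25 + 119/500 + 191/500 + 309/500 + 1 = 1179/500 = 2.358 bits/symbol.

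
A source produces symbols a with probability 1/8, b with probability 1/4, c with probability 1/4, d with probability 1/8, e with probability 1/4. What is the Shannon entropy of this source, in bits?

Each probability is a power of 1/2, so log₂(1/p) is an integer.
H = Σ p·log₂(1/p) = 1/8·3 + 1/4·2 + 1/4·2 + 1/8·3 + 1/4·2 = 2.25 bits.

2.25 bits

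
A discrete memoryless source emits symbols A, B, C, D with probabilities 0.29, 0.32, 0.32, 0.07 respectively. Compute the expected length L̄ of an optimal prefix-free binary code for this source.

2 bits/symbol

Repeatedly combine the two least-probable nodes; the expected code length is the sum of the merged weights.
merge 7/100 + 29/100 → 9/25
merge 8/25 + 8/25 → 16/25
merge 9/25 + 16/25 → 1
L = 9/25 + 16/25 + 1 = 2 bits/symbol.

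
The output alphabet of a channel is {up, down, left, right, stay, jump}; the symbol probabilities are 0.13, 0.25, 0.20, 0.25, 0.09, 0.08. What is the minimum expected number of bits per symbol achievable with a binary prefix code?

2.47 bits/symbol

Repeatedly combine the two least-probable nodes; the expected code length is the sum of the merged weights.
merge 2/25 + 9/100 → 17/100
merge 13/100 + 17/100 → 3/10
merge 1/5 + 1/4 → 9/20
merge 1/4 + 3/10 → 11/20
merge 9/20 + 11/20 → 1
L = 17/100 + 3/10 + 9/20 + 11/20 + 1 = 247/100 = 2.47 bits/symbol.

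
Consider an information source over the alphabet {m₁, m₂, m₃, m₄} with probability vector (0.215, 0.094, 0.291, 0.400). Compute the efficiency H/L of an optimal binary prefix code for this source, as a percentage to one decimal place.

96.6%

Entropy H = −Σ p log₂ p ≈ 1.8445 bits.
Huffman merges: 47/500+43/200→309/1000; 291/1000+309/1000→3/5; 2/5+3/5→1. L = 1909/1000 ≈ 1.9090.
Efficiency = H/L = 1.8445/1.9090 = 96.6%.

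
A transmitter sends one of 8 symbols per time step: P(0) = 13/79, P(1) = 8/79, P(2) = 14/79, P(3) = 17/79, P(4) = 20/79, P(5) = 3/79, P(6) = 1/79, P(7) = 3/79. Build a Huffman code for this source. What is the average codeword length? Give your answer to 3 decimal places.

2.671 bits/symbol

Repeatedly combine the two least-probable nodes; the expected code length is the sum of the merged weights.
merge 1/79 + 3/79 → 4/79
merge 3/79 + 4/79 → 7/79
merge 7/79 + 8/79 → 15/79
merge 13/79 + 14/79 → 27/79
merge 15/79 + 17/79 → 32/79
merge 20/79 + 27/79 → 47/79
merge 32/79 + 47/79 → 1
L = 4/79 + 7/79 + 15/79 + 27/79 + 32/79 + 47/79 + 1 = 211/79 ≈ 2.671 bits/symbol.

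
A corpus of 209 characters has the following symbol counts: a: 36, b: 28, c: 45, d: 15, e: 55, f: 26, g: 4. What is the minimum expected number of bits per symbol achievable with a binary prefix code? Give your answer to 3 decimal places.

Probabilities are the counts divided by 209.
Repeatedly combine the two least-probable nodes; the expected code length is the sum of the merged weights.
merge 4/209 + 15/209 → 1/11
merge 1/11 + 26/209 → 45/209
merge 28/209 + 36/209 → 64/209
merge 45/209 + 45/209 → 90/209
merge 5/19 + 64/209 → 119/209
merge 90/209 + 119/209 → 1
L = 1/11 + 45/209 + 64/209 + 90/209 + 119/209 + 1 = 546/209 ≈ 2.612 bits/symbol.

2.612 bits/symbol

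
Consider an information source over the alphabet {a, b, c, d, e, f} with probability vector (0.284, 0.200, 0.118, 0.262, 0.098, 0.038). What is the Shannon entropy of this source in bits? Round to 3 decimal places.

2.358 bits

H = −Σ pᵢ log₂ pᵢ.
−0.284·log₂(0.284) = 0.5158
−0.200·log₂(0.200) = 0.4644
−0.118·log₂(0.118) = 0.3638
−0.262·log₂(0.262) = 0.5063
−0.098·log₂(0.098) = 0.3284
−0.038·log₂(0.038) = 0.1793
Sum ≈ 2.3579 → 2.358 bits.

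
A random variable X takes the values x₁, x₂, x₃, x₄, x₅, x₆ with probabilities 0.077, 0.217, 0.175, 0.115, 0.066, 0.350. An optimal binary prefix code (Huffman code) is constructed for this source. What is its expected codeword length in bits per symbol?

Repeatedly combine the two least-probable nodes; the expected code length is the sum of the merged weights.
merge 33/500 + 77/1000 → 143/1000
merge 23/200 + 143/1000 → 129/500
merge 7/40 + 217/1000 → 49/125
merge 129/500 + 7/20 → 76/125
merge 49/125 + 76/125 → 1
L = 143/1000 + 129/500 + 49/125 + 76/125 + 1 = 2401/1000 = 2.401 bits/symbol.

2.401 bits/symbol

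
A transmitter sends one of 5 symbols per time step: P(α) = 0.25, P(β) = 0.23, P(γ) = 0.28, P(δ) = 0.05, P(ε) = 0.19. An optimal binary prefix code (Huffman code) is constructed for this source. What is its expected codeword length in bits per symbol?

Repeatedly combine the two least-probable nodes; the expected code length is the sum of the merged weights.
merge 1/20 + 19/100 → 6/25
merge 23/100 + 6/25 → 47/100
merge 1/4 + 7/25 → 53/100
merge 47/100 + 53/100 → 1
L = 6/25 + 47/100 + 53/100 + 1 = 56/25 = 2.24 bits/symbol.

2.24 bits/symbol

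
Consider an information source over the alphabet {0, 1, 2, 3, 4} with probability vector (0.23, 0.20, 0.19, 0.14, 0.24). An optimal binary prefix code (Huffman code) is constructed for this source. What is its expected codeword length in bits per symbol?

2.33 bits/symbol

Repeatedly combine the two least-probable nodes; the expected code length is the sum of the merged weights.
merge 7/50 + 19/100 → 33/100
merge 1/5 + 23/100 → 43/100
merge 6/25 + 33/100 → 57/100
merge 43/100 + 57/100 → 1
L = 33/100 + 43/100 + 57/100 + 1 = 233/100 = 2.33 bits/symbol.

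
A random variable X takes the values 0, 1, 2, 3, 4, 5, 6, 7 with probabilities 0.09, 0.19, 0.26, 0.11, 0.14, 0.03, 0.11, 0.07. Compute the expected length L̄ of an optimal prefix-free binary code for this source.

Repeatedly combine the two least-probable nodes; the expected code length is the sum of the merged weights.
merge 3/100 + 7/100 → 1/10
merge 9/100 + 1/10 → 19/100
merge 11/100 + 11/100 → 11/50
merge 7/50 + 19/100 → 33/100
merge 19/100 + 11/50 → 41/100
merge 13/50 + 33/100 → 59/100
merge 41/100 + 59/100 → 1
L = 1/10 + 19/100 + 11/50 + 33/100 + 41/100 + 59/100 + 1 = 71/25 = 2.84 bits/symbol.

2.84 bits/symbol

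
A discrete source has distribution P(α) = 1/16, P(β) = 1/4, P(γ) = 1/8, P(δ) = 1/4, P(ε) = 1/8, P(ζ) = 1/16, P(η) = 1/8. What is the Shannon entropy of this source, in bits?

Each probability is a power of 1/2, so log₂(1/p) is an integer.
H = Σ p·log₂(1/p) = 1/16·4 + 1/4·2 + 1/8·3 + 1/4·2 + 1/8·3 + 1/16·4 + 1/8·3 = 2.625 bits.

2.625 bits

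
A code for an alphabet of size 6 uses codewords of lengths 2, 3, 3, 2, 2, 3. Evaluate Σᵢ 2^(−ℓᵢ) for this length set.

1.125

With common denominator 2^3 = 8: Σ 2^(−ℓᵢ) = 2/8 + 1/8 + 1/8 + 2/8 + 2/8 + 1/8 = 9/8 = 1.125.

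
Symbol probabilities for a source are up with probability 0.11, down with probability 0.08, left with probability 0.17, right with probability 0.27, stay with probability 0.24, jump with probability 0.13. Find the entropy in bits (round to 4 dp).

H = −Σ pᵢ log₂ pᵢ.
−0.11·log₂(0.11) = 0.3503
−0.08·log₂(0.08) = 0.2915
−0.17·log₂(0.17) = 0.4346
−0.27·log₂(0.27) = 0.5100
−0.24·log₂(0.24) = 0.4941
−0.13·log₂(0.13) = 0.3826
Sum ≈ 2.4632 → 2.4632 bits.

2.4632 bits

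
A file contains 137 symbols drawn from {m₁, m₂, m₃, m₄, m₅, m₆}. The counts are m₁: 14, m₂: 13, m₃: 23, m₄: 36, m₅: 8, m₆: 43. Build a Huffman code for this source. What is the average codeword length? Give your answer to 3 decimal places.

Probabilities are the counts divided by 137.
Repeatedly combine the two least-probable nodes; the expected code length is the sum of the merged weights.
merge 8/137 + 13/137 → 21/137
merge 14/137 + 21/137 → 35/137
merge 23/137 + 35/137 → 58/137
merge 36/137 + 43/137 → 79/137
merge 58/137 + 79/137 → 1
L = 21/137 + 35/137 + 58/137 + 79/137 + 1 = 330/137 ≈ 2.409 bits/symbol.

2.409 bits/symbol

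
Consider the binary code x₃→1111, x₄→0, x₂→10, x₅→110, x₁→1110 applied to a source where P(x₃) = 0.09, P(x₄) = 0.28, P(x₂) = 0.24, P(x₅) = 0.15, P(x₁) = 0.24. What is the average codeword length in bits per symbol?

2.53 bits/symbol

L̄ = Σ pᵢ·ℓᵢ = 0.09·4 + 0.28·1 + 0.24·2 + 0.15·3 + 0.24·4 = 2.53 bits/symbol.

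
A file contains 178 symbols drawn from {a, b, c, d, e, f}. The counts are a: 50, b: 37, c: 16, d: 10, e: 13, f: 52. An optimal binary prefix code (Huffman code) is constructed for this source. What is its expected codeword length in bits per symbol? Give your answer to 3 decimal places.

Probabilities are the counts divided by 178.
Repeatedly combine the two least-probable nodes; the expected code length is the sum of the merged weights.
merge 5/89 + 13/178 → 23/178
merge 8/89 + 23/178 → 39/178
merge 37/178 + 39/178 → 38/89
merge 25/89 + 26/89 → 51/89
merge 38/89 + 51/89 → 1
L = 23/178 + 39/178 + 38/89 + 51/89 + 1 = 209/89 ≈ 2.348 bits/symbol.

2.348 bits/symbol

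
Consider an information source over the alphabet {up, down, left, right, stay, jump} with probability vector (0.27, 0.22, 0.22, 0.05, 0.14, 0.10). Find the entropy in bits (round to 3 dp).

H = −Σ pᵢ log₂ pᵢ.
−0.27·log₂(0.27) = 0.5100
−0.22·log₂(0.22) = 0.4806
−0.22·log₂(0.22) = 0.4806
−0.05·log₂(0.05) = 0.2161
−0.14·log₂(0.14) = 0.3971
−0.10·log₂(0.10) = 0.3322
Sum ≈ 2.4166 → 2.417 bits.

2.417 bits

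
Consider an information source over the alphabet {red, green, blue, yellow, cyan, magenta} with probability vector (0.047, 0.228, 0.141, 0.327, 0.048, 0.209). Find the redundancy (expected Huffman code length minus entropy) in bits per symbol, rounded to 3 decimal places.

Entropy H = −Σ p log₂ p ≈ 2.3017 bits.
Huffman merges: 47/1000+6/125→19/200; 19/200+141/1000→59/250; 209/1000+57/250→437/1000; 59/250+327/1000→563/1000; 437/1000+563/1000→1. L = 2331/1000 ≈ 2.3310.
L − H = 2.3310 − 2.3017 = 0.029 bits.

0.029 bits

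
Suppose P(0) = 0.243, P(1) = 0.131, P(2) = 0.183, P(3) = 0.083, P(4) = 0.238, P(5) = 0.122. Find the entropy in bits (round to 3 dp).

H = −Σ pᵢ log₂ pᵢ.
−0.243·log₂(0.243) = 0.4960
−0.131·log₂(0.131) = 0.3841
−0.183·log₂(0.183) = 0.4484
−0.083·log₂(0.083) = 0.2980
−0.238·log₂(0.238) = 0.4929
−0.122·log₂(0.122) = 0.3703
Sum ≈ 2.4897 → 2.490 bits.

2.490 bits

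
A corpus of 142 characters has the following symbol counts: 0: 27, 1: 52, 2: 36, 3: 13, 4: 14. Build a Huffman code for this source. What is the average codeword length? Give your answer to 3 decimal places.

2.190 bits/symbol

Probabilities are the counts divided by 142.
Repeatedly combine the two least-probable nodes; the expected code length is the sum of the merged weights.
merge 13/142 + 7/71 → 27/142
merge 27/142 + 27/142 → 27/71
merge 18/71 + 26/71 → 44/71
merge 27/71 + 44/71 → 1
L = 27/142 + 27/71 + 44/71 + 1 = 311/142 ≈ 2.190 bits/symbol.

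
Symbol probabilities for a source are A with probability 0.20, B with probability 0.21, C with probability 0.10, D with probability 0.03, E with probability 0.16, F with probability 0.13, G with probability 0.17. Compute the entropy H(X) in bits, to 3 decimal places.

H = −Σ pᵢ log₂ pᵢ.
−0.20·log₂(0.20) = 0.4644
−0.21·log₂(0.21) = 0.4728
−0.10·log₂(0.10) = 0.3322
−0.03·log₂(0.03) = 0.1518
−0.16·log₂(0.16) = 0.4230
−0.13·log₂(0.13) = 0.3826
−0.17·log₂(0.17) = 0.4346
Sum ≈ 2.6614 → 2.661 bits.

2.661 bits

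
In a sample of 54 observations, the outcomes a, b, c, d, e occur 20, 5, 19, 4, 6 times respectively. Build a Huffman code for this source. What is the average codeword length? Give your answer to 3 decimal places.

Probabilities are the counts divided by 54.
Repeatedly combine the two least-probable nodes; the expected code length is the sum of the merged weights.
merge 2/27 + 5/54 → 1/6
merge 1/9 + 1/6 → 5/18
merge 5/18 + 19/54 → 17/27
merge 10/27 + 17/27 → 1
L = 1/6 + 5/18 + 17/27 + 1 = 56/27 ≈ 2.074 bits/symbol.

2.074 bits/symbol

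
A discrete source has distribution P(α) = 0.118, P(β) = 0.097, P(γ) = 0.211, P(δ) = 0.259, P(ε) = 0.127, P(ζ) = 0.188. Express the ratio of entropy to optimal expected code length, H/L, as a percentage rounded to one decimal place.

Entropy H = −Σ p log₂ p ≈ 2.5001 bits.
Huffman merges: 97/1000+59/500→43/200; 127/1000+47/250→63/200; 211/1000+43/200→213/500; 259/1000+63/200→287/500; 213/500+287/500→1. L = 253/100 ≈ 2.5300.
Efficiency = H/L = 2.5001/2.5300 = 98.8%.

98.8%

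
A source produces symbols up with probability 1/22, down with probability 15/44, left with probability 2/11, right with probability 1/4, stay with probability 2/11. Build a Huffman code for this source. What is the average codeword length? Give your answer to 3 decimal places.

2.227 bits/symbol

Repeatedly combine the two least-probable nodes; the expected code length is the sum of the merged weights.
merge 1/22 + 2/11 → 5/22
merge 2/11 + 5/22 → 9/22
merge 1/4 + 15/44 → 13/22
merge 9/22 + 13/22 → 1
L = 5/22 + 9/22 + 13/22 + 1 = 49/22 ≈ 2.227 bits/symbol.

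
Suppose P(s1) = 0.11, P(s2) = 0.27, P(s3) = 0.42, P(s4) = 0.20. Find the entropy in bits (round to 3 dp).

H = −Σ pᵢ log₂ pᵢ.
−0.11·log₂(0.11) = 0.3503
−0.27·log₂(0.27) = 0.5100
−0.42·log₂(0.42) = 0.5256
−0.20·log₂(0.20) = 0.4644
Sum ≈ 1.8503 → 1.850 bits.

1.850 bits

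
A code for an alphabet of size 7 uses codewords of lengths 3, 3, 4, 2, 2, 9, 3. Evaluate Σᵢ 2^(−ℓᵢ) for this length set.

With common denominator 2^9 = 512: Σ 2^(−ℓᵢ) = 64/512 + 64/512 + 32/512 + 128/512 + 128/512 + 1/512 + 64/512 = 481/512 = 0.939453125.

0.939453125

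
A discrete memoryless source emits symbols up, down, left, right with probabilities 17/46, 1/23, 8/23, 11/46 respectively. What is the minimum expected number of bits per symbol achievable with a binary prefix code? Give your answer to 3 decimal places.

Repeatedly combine the two least-probable nodes; the expected code length is the sum of the merged weights.
merge 1/23 + 11/46 → 13/46
merge 13/46 + 8/23 → 29/46
merge 17/46 + 29/46 → 1
L = 13/46 + 29/46 + 1 = 44/23 ≈ 1.913 bits/symbol.

1.913 bits/symbol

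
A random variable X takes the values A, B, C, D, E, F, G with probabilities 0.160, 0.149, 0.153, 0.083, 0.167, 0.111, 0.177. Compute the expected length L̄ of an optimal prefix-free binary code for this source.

2.823 bits/symbol

Repeatedly combine the two least-probable nodes; the expected code length is the sum of the merged weights.
merge 83/1000 + 111/1000 → 97/500
merge 149/1000 + 153/1000 → 151/500
merge 4/25 + 167/1000 → 327/1000
merge 177/1000 + 97/500 → 371/1000
merge 151/500 + 327/1000 → 629/1000
merge 371/1000 + 629/1000 → 1
L = 97/500 + 151/500 + 327/1000 + 371/1000 + 629/1000 + 1 = 2823/1000 = 2.823 bits/symbol.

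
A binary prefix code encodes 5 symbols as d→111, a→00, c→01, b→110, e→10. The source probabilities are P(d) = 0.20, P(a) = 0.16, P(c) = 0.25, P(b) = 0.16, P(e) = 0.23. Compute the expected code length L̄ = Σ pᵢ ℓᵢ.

L̄ = Σ pᵢ·ℓᵢ = 0.20·3 + 0.16·2 + 0.25·2 + 0.16·3 + 0.23·2 = 2.36 bits/symbol.

2.36 bits/symbol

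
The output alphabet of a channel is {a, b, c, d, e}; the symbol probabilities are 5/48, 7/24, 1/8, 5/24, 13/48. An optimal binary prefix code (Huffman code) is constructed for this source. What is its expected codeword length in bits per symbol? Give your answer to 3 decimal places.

Repeatedly combine the two least-probable nodes; the expected code length is the sum of the merged weights.
merge 5/48 + 1/8 → 11/48
merge 5/24 + 11/48 → 7/16
merge 13/48 + 7/24 → 9/16
merge 7/16 + 9/16 → 1
L = 11/48 + 7/16 + 9/16 + 1 = 107/48 ≈ 2.229 bits/symbol.

2.229 bits/symbol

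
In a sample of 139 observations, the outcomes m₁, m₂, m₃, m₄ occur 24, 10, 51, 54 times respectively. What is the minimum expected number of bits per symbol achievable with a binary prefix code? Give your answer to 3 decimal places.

1.856 bits/symbol

Probabilities are the counts divided by 139.
Repeatedly combine the two least-probable nodes; the expected code length is the sum of the merged weights.
merge 10/139 + 24/139 → 34/139
merge 34/139 + 51/139 → 85/139
merge 54/139 + 85/139 → 1
L = 34/139 + 85/139 + 1 = 258/139 ≈ 1.856 bits/symbol.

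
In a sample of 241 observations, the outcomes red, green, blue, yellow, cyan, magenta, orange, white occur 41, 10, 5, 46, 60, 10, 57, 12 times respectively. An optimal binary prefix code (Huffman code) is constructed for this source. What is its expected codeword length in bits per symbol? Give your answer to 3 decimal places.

Probabilities are the counts divided by 241.
Repeatedly combine the two least-probable nodes; the expected code length is the sum of the merged weights.
merge 5/241 + 10/241 → 15/241
merge 10/241 + 12/241 → 22/241
merge 15/241 + 22/241 → 37/241
merge 37/241 + 41/241 → 78/241
merge 46/241 + 57/241 → 103/241
merge 60/241 + 78/241 → 138/241
merge 103/241 + 138/241 → 1
L = 15/241 + 22/241 + 37/241 + 78/241 + 103/241 + 138/241 + 1 = 634/241 ≈ 2.631 bits/symbol.

2.631 bits/symbol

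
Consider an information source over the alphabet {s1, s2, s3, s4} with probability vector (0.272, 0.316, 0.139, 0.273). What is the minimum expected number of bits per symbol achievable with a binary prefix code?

Repeatedly combine the two least-probable nodes; the expected code length is the sum of the merged weights.
merge 139/1000 + 34/125 → 411/1000
merge 273/1000 + 79/250 → 589/1000
merge 411/1000 + 589/1000 → 1
L = 411/1000 + 589/1000 + 1 = 2 bits/symbol.

2 bits/symbol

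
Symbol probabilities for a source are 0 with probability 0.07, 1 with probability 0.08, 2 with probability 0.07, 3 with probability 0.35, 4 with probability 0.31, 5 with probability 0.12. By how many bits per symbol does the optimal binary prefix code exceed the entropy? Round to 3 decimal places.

0.080 bits

Entropy H = −Σ p log₂ p ≈ 2.2496 bits.
Huffman merges: 7/100+7/100→7/50; 2/25+3/25→1/5; 7/50+1/5→17/50; 31/100+17/50→13/20; 7/20+13/20→1. L = 233/100 ≈ 2.3300.
L − H = 2.3300 − 2.2496 = 0.080 bits.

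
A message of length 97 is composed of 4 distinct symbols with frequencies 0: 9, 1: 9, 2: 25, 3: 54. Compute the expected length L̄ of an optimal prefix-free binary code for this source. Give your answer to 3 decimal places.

1.629 bits/symbol

Probabilities are the counts divided by 97.
Repeatedly combine the two least-probable nodes; the expected code length is the sum of the merged weights.
merge 9/97 + 9/97 → 18/97
merge 18/97 + 25/97 → 43/97
merge 43/97 + 54/97 → 1
L = 18/97 + 43/97 + 1 = 158/97 ≈ 1.629 bits/symbol.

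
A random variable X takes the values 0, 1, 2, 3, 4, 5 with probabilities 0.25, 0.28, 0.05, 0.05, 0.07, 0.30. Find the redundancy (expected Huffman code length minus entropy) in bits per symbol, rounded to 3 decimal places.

Entropy H = −Σ p log₂ p ≈ 2.2361 bits.
Huffman merges: 1/20+1/20→1/10; 7/100+1/10→17/100; 17/100+1/4→21/50; 7/25+3/10→29/50; 21/50+29/50→1. L = 227/100 ≈ 2.2700.
L − H = 2.2700 − 2.2361 = 0.034 bits.

0.034 bits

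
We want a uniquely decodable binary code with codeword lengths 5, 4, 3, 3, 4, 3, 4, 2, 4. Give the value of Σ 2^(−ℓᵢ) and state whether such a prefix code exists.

0.90625; yes

With common denominator 2^5 = 32: Σ 2^(−ℓᵢ) = 1/32 + 2/32 + 4/32 + 4/32 + 2/32 + 4/32 + 2/32 + 8/32 + 2/32 = 29/32 = 0.90625.
Kraft's inequality requires Σ ≤ 1; here Σ = 0.90625 ≤ 1, so such a prefix code exists.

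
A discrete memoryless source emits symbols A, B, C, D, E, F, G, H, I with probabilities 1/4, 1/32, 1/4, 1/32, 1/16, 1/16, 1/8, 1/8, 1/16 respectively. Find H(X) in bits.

2.8125 bits

Each probability is a power of 1/2, so log₂(1/p) is an integer.
H = Σ p·log₂(1/p) = 1/4·2 + 1/32·5 + 1/4·2 + 1/32·5 + 1/16·4 + 1/16·4 + 1/8·3 + 1/8·3 + 1/16·4 = 2.8125 bits.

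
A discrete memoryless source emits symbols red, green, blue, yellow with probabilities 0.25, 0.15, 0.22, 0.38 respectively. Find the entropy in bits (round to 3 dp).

1.922 bits

H = −Σ pᵢ log₂ pᵢ.
−0.25·log₂(0.25) = 0.5000
−0.15·log₂(0.15) = 0.4105
−0.22·log₂(0.22) = 0.4806
−0.38·log₂(0.38) = 0.5305
Sum ≈ 1.9216 → 1.922 bits.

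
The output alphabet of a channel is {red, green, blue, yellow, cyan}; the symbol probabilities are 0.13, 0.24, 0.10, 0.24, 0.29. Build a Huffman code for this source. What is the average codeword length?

2.23 bits/symbol

Repeatedly combine the two least-probable nodes; the expected code length is the sum of the merged weights.
merge 1/10 + 13/100 → 23/100
merge 23/100 + 6/25 → 47/100
merge 6/25 + 29/100 → 53/100
merge 47/100 + 53/100 → 1
L = 23/100 + 47/100 + 53/100 + 1 = 223/100 = 2.23 bits/symbol.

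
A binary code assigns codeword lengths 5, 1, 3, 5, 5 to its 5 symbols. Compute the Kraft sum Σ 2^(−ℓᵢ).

With common denominator 2^5 = 32: Σ 2^(−ℓᵢ) = 1/32 + 16/32 + 4/32 + 1/32 + 1/32 = 23/32 = 0.71875.

0.71875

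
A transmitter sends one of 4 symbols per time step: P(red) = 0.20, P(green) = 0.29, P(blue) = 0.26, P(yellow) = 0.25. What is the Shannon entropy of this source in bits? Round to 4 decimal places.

1.9876 bits

H = −Σ pᵢ log₂ pᵢ.
−0.20·log₂(0.20) = 0.4644
−0.29·log₂(0.29) = 0.5179
−0.26·log₂(0.26) = 0.5053
−0.25·log₂(0.25) = 0.5000
Sum ≈ 1.9876 → 1.9876 bits.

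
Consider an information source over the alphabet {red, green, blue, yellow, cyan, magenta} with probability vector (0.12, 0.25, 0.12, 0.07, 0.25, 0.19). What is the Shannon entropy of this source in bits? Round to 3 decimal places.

2.458 bits

H = −Σ pᵢ log₂ pᵢ.
−0.12·log₂(0.12) = 0.3671
−0.25·log₂(0.25) = 0.5000
−0.12·log₂(0.12) = 0.3671
−0.07·log₂(0.07) = 0.2686
−0.25·log₂(0.25) = 0.5000
−0.19·log₂(0.19) = 0.4552
Sum ≈ 2.4579 → 2.458 bits.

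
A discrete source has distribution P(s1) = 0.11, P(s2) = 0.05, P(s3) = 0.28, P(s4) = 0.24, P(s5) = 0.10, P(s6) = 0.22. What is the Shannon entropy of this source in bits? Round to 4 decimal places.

2.3875 bits

H = −Σ pᵢ log₂ pᵢ.
−0.11·log₂(0.11) = 0.3503
−0.05·log₂(0.05) = 0.2161
−0.28·log₂(0.28) = 0.5142
−0.24·log₂(0.24) = 0.4941
−0.10·log₂(0.10) = 0.3322
−0.22·log₂(0.22) = 0.4806
Sum ≈ 2.3875 → 2.3875 bits.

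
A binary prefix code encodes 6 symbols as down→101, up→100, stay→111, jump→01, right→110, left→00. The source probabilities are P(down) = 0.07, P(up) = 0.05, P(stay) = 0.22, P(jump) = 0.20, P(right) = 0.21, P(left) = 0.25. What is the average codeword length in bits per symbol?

L̄ = Σ pᵢ·ℓᵢ = 0.07·3 + 0.05·3 + 0.22·3 + 0.20·2 + 0.21·3 + 0.25·2 = 2.55 bits/symbol.

2.55 bits/symbol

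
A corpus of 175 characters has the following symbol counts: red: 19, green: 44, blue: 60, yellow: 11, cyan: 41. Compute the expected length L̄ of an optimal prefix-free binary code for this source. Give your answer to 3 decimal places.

Probabilities are the counts divided by 175.
Repeatedly combine the two least-probable nodes; the expected code length is the sum of the merged weights.
merge 11/175 + 19/175 → 6/35
merge 6/35 + 41/175 → 71/175
merge 44/175 + 12/35 → 104/175
merge 71/175 + 104/175 → 1
L = 6/35 + 71/175 + 104/175 + 1 = 76/35 ≈ 2.171 bits/symbol.

2.171 bits/symbol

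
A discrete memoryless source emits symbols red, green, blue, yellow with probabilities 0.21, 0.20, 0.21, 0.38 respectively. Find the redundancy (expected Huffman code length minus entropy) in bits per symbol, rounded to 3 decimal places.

Entropy H = −Σ p log₂ p ≈ 1.9405 bits.
Huffman merges: 1/5+21/100→41/100; 21/100+19/50→59/100; 41/100+59/100→1. L = 2 ≈ 2.0000.
L − H = 2.0000 − 1.9405 = 0.060 bits.

0.060 bits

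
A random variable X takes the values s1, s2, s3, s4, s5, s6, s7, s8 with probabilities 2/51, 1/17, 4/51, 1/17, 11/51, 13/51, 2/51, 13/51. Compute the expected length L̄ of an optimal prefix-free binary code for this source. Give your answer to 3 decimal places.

2.627 bits/symbol

Repeatedly combine the two least-probable nodes; the expected code length is the sum of the merged weights.
merge 2/51 + 2/51 → 4/51
merge 1/17 + 1/17 → 2/17
merge 4/51 + 4/51 → 8/51
merge 2/17 + 8/51 → 14/51
merge 11/51 + 13/51 → 8/17
merge 13/51 + 14/51 → 9/17
merge 8/17 + 9/17 → 1
L = 4/51 + 2/17 + 8/51 + 14/51 + 8/17 + 9/17 + 1 = 134/51 ≈ 2.627 bits/symbol.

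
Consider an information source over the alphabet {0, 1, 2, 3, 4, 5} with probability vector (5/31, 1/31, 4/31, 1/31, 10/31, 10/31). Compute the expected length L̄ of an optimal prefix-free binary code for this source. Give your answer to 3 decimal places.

Repeatedly combine the two least-probable nodes; the expected code length is the sum of the merged weights.
merge 1/31 + 1/31 → 2/31
merge 2/31 + 4/31 → 6/31
merge 5/31 + 6/31 → 11/31
merge 10/31 + 10/31 → 20/31
merge 11/31 + 20/31 → 1
L = 2/31 + 6/31 + 11/31 + 20/31 + 1 = 70/31 ≈ 2.258 bits/symbol.

2.258 bits/symbol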